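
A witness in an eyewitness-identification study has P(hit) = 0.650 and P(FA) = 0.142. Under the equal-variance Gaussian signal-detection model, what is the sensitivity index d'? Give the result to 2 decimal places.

z(H) = z(0.650) = 0.385
z(FA) = z(0.142) = -1.071
d' = z(H) − z(FA) = 0.385 − (-1.071) = 1.456

d' = 1.46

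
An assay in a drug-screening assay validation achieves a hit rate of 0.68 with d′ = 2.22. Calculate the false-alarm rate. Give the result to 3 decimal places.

false-alarm rate = 0.040

z(hit rate) = z(0.68) = 0.4677
z(FA) = z(H) − d' = 0.4677 − 2.22 = -1.7523
false-alarm rate = Φ(-1.7523) = 0.0399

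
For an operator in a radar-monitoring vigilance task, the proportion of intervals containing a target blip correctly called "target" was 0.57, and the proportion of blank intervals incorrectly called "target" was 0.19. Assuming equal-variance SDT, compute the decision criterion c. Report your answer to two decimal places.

c = 0.35

Φ⁻¹(H) = Φ⁻¹(0.57) = 0.1764
Φ⁻¹(FA) = Φ⁻¹(0.19) = -0.8779
c = −½·[z(H) + z(FA)] = −0.5 × (0.1764 + (-0.8779)) = 0.35075
c > 0: the operator has a conservative response bias.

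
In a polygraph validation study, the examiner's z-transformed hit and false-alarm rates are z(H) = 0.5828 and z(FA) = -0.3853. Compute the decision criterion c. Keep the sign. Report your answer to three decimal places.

c = −½·[z(H) + z(FA)] = −½·(0.5828 + (-0.3853)) = -0.09875
c < 0: the examiner has a liberal response bias.

c = -0.099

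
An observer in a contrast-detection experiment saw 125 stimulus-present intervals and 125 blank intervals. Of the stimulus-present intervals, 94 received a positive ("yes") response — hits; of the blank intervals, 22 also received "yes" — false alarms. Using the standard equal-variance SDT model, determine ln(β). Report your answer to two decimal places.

H = 94/125 = 0.7520
FA = 22/125 = 0.1760
z(0.7520) = 0.681, z(0.1760) = -0.931
ln β = −½·[z(H)² − z(FA)²] = −0.5 × (0.464 − 0.867) = 0.2015

ln β = 0.20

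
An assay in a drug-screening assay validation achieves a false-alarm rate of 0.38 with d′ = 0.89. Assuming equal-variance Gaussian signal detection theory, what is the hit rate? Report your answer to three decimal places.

z(false-alarm rate) = z(0.38) = -0.3055
z(H) = z(FA) + d' = -0.3055 + 0.89 = 0.5845
hit rate = Φ(0.5845) = 0.7206

hit rate = 0.721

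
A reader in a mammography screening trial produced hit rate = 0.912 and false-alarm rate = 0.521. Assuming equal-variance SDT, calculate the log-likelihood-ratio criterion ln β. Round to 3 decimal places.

ln β = -0.914

z(0.912) = 1.3532, z(0.521) = 0.0527
ln β = −½·[z(H)² − z(FA)²] = −0.5 × (1.8312 − 0.0028) = -0.9142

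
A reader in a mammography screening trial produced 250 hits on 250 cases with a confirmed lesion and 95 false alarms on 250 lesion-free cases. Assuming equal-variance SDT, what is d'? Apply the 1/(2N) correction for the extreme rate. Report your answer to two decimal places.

d' = 3.18

The hit rate is 250/250 = 1, so apply the 1/(2N) correction: H → 1 − 1/(2·250) = 0.99800.
z(H) = z(0.99800) = 2.878
z(FA) = z(0.38000) = -0.305
d' = 2.878 − (-0.305) = 3.183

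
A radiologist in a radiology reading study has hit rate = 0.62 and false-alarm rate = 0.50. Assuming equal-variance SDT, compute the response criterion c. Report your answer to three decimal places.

c = -0.153

Φ⁻¹(H) = Φ⁻¹(0.62) = 0.3055
Φ⁻¹(FA) = Φ⁻¹(0.50) = 0.0000
c = −½·[z(H) + z(FA)] = −0.5 × (0.3055 + 0.0000) = -0.15275
c < 0: the radiologist has a liberal response bias.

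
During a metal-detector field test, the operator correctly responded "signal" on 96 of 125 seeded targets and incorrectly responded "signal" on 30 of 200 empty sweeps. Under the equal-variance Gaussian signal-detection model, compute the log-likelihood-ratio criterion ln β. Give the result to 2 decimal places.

H = 96/125 = 0.7680
FA = 30/200 = 0.1500
z(H) = z(0.7680) = 0.732
z(FA) = z(0.1500) = -1.036
ln β = −½·[z(H)² − z(FA)²] = −0.5 × (0.536 − 1.073) = 0.2685

ln β = 0.27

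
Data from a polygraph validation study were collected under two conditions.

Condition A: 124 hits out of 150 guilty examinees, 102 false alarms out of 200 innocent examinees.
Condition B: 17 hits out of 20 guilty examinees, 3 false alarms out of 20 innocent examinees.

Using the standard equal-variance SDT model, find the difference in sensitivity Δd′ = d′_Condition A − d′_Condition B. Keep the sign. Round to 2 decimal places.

Δd′ = -1.16

Condition A: z(0.8267) = 0.941, z(0.5100) = 0.025, d' = 0.916
Condition B: z(0.8500) = 1.036, z(0.1500) = -1.036, d' = 2.072
Δd' = d'_Condition A − d'_Condition B = 0.916 − 2.072 = -1.156
Condition B has the higher sensitivity.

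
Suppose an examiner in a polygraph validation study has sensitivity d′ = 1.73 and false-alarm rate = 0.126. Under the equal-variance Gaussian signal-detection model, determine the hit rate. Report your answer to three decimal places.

z(false-alarm rate) = z(0.126) = -1.1455
z(H) = z(FA) + d' = -1.1455 + 1.73 = 0.5845
hit rate = Φ(0.5845) = 0.7206

hit rate = 0.721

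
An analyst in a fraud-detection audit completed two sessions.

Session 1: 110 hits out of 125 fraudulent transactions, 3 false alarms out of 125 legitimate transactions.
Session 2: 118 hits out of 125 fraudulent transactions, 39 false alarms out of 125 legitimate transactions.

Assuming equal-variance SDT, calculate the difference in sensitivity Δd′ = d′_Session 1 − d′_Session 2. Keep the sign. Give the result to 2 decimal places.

Δd′ = 1.07

Session 1: z(0.8800) = 1.175, z(0.0240) = -1.977, d' = 3.152
Session 2: z(0.9440) = 1.589, z(0.3120) = -0.490, d' = 2.079
Δd' = d'_Session 1 − d'_Session 2 = 3.152 − 2.079 = 1.073
Session 1 has the higher sensitivity.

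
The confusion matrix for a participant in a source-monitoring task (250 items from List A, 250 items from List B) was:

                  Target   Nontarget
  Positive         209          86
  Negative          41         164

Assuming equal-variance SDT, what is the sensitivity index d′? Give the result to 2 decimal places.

d′ = 1.38

H = 209/250 = 0.8360
FA = 86/250 = 0.3440
Φ⁻¹(H) = Φ⁻¹(0.8360) = 0.9782
Φ⁻¹(FA) = Φ⁻¹(0.3440) = -0.4016
d' = z(H) − z(FA) = 0.9782 − (-0.4016) = 1.3798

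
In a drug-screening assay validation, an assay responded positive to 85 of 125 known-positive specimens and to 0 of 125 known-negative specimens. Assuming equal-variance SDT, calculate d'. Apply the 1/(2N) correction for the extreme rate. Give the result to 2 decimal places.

d' = 3.12

The false-alarm rate is 0/125 = 0, so apply the 1/(2N) correction: FA → 1/(2·125) = 0.00400.
z(H) = z(0.68000) = 0.468
z(FA) = z(0.00400) = -2.652
d' = 0.468 − (-2.652) = 3.120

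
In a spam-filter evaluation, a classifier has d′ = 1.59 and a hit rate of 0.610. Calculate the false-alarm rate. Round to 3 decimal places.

false-alarm rate = 0.095

z(hit rate) = z(0.610) = 0.2793
z(FA) = z(H) − d' = 0.2793 − 1.59 = -1.3107
false-alarm rate = Φ(-1.3107) = 0.0950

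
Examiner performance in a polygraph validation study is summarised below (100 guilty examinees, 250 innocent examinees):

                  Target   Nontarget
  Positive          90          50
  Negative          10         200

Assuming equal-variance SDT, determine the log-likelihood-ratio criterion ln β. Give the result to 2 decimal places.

H = 90/100 = 0.9000
FA = 50/250 = 0.2000
z(H) = z(0.9000) = 1.282
z(FA) = z(0.2000) = -0.842
ln β = −½·[z(H)² − z(FA)²] = −0.5 × (1.644 − 0.709) = -0.4675

ln β = -0.47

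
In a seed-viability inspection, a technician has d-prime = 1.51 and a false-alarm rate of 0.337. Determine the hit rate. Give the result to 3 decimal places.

hit rate = 0.862

z(false-alarm rate) = z(0.337) = -0.4207
z(H) = z(FA) + d' = -0.4207 + 1.51 = 1.0893
hit rate = Φ(1.0893) = 0.8620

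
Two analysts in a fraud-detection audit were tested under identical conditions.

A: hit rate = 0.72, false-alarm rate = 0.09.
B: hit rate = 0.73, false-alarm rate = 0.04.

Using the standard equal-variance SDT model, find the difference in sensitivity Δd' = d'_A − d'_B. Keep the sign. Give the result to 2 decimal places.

Δd' = -0.44

A: z(0.72) = 0.583, z(0.09) = -1.341, d' = 1.924
B: z(0.73) = 0.613, z(0.04) = -1.751, d' = 2.364
Δd' = d'_A − d'_B = 1.924 − 2.364 = -0.440
B has the higher sensitivity.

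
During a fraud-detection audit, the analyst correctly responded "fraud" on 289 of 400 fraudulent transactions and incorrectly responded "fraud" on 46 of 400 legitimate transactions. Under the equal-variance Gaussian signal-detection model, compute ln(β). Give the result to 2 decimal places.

H = 289/400 = 0.7225
FA = 46/400 = 0.1150
Φ⁻¹(H) = 0.590
Φ⁻¹(FA) = -1.200
ln β = −½·[z(H)² − z(FA)²] = −0.5 × (0.348 − 1.440) = 0.546

ln β = 0.55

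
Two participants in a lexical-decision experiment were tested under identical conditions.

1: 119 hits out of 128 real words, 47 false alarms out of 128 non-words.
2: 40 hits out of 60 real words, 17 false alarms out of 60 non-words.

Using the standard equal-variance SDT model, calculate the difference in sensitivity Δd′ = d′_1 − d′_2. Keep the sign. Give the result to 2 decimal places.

1: z(0.9297) = 1.474, z(0.3672) = -0.339, d' = 1.813
2: z(0.6667) = 0.431, z(0.2833) = -0.573, d' = 1.004
Δd' = d'_1 − d'_2 = 1.813 − 1.004 = 0.809
1 has the higher sensitivity.

Δd′ = 0.81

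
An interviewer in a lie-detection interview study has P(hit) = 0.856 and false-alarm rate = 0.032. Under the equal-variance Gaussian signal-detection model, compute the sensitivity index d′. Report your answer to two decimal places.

z(H) = 1.0625
z(FA) = -1.8522
d' = z(H) − z(FA) = 1.0625 − (-1.8522) = 2.9147

d′ = 2.91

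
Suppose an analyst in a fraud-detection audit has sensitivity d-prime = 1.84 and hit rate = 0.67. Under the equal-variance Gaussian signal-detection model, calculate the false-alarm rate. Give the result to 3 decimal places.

false-alarm rate = 0.081

z(hit rate) = z(0.67) = 0.4399
z(FA) = z(H) − d' = 0.4399 − 1.84 = -1.4001
false-alarm rate = Φ(-1.4001) = 0.0807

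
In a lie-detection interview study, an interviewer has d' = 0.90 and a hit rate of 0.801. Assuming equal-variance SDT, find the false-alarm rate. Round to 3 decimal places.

z(hit rate) = z(0.801) = 0.8452
z(FA) = z(H) − d' = 0.8452 − 0.90 = -0.0548
false-alarm rate = Φ(-0.0548) = 0.4781

false-alarm rate = 0.478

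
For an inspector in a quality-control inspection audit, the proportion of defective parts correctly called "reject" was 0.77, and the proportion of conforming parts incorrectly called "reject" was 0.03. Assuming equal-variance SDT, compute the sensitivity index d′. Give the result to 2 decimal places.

d′ = 2.62

z(0.77) = 0.739, z(0.03) = -1.881
d' = z(H) − z(FA) = 0.739 − (-1.881) = 2.620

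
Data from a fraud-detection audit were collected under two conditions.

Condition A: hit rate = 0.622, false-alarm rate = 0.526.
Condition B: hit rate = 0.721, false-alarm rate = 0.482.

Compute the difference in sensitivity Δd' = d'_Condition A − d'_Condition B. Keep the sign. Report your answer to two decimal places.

Condition A: z(0.622) = 0.311, z(0.526) = 0.065, d' = 0.246
Condition B: z(0.721) = 0.586, z(0.482) = -0.045, d' = 0.631
Δd' = d'_Condition A − d'_Condition B = 0.246 − 0.631 = -0.385
Condition B has the higher sensitivity.

Δd' = -0.39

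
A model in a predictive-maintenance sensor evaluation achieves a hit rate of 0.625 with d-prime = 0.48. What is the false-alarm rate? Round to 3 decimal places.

z(hit rate) = z(0.625) = 0.3186
z(FA) = z(H) − d' = 0.3186 − 0.48 = -0.1614
false-alarm rate = Φ(-0.1614) = 0.4359

false-alarm rate = 0.436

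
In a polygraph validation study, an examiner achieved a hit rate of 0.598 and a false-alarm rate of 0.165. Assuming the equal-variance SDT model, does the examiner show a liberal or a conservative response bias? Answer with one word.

z(H) = 0.248, z(FA) = -0.974
c = −½·(z(H) + z(FA)) = 0.363
c > 0 → conservative criterion (biased toward responding “no”).

conservative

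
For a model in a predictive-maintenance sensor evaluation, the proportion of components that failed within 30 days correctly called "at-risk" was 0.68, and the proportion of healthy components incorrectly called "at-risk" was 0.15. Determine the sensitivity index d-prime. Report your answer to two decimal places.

d-prime = 1.50

Φ⁻¹(H) = Φ⁻¹(0.68) = 0.4677
Φ⁻¹(FA) = Φ⁻¹(0.15) = -1.0364
d' = z(H) − z(FA) = 0.4677 − (-1.0364) = 1.5041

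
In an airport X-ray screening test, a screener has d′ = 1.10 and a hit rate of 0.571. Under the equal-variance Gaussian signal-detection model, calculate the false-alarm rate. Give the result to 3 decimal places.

z(hit rate) = z(0.571) = 0.1789
z(FA) = z(H) − d' = 0.1789 − 1.10 = -0.9211
false-alarm rate = Φ(-0.9211) = 0.1785

false-alarm rate = 0.179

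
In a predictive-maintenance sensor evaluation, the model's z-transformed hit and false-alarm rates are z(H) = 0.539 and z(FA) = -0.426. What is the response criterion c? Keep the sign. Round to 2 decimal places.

c = -0.06

c = −½·[z(H) + z(FA)] = −½·(0.539 + (-0.426)) = -0.0565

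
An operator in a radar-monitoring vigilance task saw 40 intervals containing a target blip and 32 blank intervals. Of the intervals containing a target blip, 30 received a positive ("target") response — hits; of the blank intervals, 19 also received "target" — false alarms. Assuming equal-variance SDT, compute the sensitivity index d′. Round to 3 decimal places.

H = 30/40 = 0.7500
FA = 19/32 = 0.5938
Φ⁻¹(0.7500) = 0.6745, Φ⁻¹(0.5938) = 0.2373
d' = z(H) − z(FA) = 0.6745 − 0.2373 = 0.4372

d′ = 0.437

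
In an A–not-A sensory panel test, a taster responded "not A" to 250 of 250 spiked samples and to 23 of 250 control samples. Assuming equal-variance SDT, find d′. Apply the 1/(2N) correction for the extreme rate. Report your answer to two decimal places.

The hit rate is 250/250 = 1, so apply the 1/(2N) correction: H → 1 − 1/(2·250) = 0.99800.
z(H) = z(0.99800) = 2.878
z(FA) = z(0.09200) = -1.329
d' = 2.878 − (-1.329) = 4.207

d′ = 4.21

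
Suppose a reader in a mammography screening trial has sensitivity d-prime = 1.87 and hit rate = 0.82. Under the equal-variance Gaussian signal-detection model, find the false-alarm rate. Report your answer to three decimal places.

false-alarm rate = 0.170

z(hit rate) = z(0.82) = 0.9154
z(FA) = z(H) − d' = 0.9154 − 1.87 = -0.9546
false-alarm rate = Φ(-0.9546) = 0.1699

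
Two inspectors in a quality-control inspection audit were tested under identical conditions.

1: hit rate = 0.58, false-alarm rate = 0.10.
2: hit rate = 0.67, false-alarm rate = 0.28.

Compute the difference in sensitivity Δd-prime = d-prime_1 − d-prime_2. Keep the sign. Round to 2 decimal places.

Δd-prime = 0.46

1: z(0.58) = 0.202, z(0.10) = -1.282, d' = 1.484
2: z(0.67) = 0.440, z(0.28) = -0.583, d' = 1.023
Δd' = d'_1 − d'_2 = 1.484 − 1.023 = 0.461
1 has the higher sensitivity.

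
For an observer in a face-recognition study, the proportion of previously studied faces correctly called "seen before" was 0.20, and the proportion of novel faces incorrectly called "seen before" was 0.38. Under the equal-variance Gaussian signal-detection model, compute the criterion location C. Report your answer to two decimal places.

Φ⁻¹(H) = -0.8416
Φ⁻¹(FA) = -0.3055
c = −½·[z(H) + z(FA)] = −0.5 × (-0.8416 + (-0.3055)) = 0.57355

C = 0.57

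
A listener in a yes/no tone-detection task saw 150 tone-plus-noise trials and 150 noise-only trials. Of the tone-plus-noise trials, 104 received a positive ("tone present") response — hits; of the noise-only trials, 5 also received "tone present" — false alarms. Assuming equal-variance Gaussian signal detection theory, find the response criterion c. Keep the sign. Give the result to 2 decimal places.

H = 104/150 = 0.6933
FA = 5/150 = 0.0333
Φ⁻¹(H) = Φ⁻¹(0.6933) = 0.5052
Φ⁻¹(FA) = Φ⁻¹(0.0333) = -1.8344
c = −½·[z(H) + z(FA)] = −0.5 × (0.5052 + (-1.8344)) = 0.6646
c > 0: the listener has a conservative response bias.

c = 0.66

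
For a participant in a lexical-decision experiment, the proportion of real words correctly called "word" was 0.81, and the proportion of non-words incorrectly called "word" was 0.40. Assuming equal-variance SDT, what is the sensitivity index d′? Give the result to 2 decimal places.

Φ⁻¹(0.81) = 0.878, Φ⁻¹(0.40) = -0.253
d' = z(H) − z(FA) = 0.878 − (-0.253) = 1.131

d′ = 1.13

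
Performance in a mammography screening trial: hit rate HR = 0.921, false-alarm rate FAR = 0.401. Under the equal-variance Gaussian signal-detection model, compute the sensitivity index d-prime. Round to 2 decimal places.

d-prime = 1.66

Φ⁻¹(H) = 1.412
Φ⁻¹(FA) = -0.251
d' = z(H) − z(FA) = 1.412 − (-0.251) = 1.663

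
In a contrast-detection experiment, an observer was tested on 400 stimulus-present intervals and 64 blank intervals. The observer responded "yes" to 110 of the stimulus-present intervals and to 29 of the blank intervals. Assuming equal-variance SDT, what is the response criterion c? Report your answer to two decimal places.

H = 110/400 = 0.2750
FA = 29/64 = 0.4531
z(H) = -0.5978
z(FA) = -0.1178
c = −½·[z(H) + z(FA)] = −0.5 × (-0.5978 + (-0.1178)) = 0.3578

c = 0.36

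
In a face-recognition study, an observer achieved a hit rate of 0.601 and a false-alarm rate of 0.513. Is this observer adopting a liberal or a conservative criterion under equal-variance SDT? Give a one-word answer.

liberal

z(H) = 0.256, z(FA) = 0.033
c = −½·(z(H) + z(FA)) = -0.1445
c < 0 → liberal criterion (biased toward responding “yes”).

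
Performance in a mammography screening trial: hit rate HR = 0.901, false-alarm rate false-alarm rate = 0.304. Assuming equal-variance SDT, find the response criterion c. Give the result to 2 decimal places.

c = -0.39

z(H) = 1.2873
z(FA) = -0.5129
c = −½·[z(H) + z(FA)] = −0.5 × (1.2873 + (-0.5129)) = -0.3872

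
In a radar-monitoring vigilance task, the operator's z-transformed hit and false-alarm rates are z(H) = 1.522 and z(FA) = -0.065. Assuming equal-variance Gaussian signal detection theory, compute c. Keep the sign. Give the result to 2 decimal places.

c = −½·[z(H) + z(FA)] = −½·(1.522 + (-0.065)) = -0.7285

c = -0.73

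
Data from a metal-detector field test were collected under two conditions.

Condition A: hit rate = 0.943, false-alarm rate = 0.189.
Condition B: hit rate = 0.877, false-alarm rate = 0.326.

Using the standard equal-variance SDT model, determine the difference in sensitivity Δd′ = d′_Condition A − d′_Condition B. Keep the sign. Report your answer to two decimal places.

Condition A: z(0.943) = 1.580, z(0.189) = -0.882, d' = 2.462
Condition B: z(0.877) = 1.160, z(0.326) = -0.451, d' = 1.611
Δd' = d'_Condition A − d'_Condition B = 2.462 − 1.611 = 0.851
Condition A has the higher sensitivity.

Δd′ = 0.85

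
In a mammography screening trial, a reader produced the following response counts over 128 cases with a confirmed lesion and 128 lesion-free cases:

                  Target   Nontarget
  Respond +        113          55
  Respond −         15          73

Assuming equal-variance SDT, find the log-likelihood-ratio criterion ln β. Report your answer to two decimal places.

H = 113/128 = 0.8828
FA = 55/128 = 0.4297
Φ⁻¹(H) = Φ⁻¹(0.8828) = 1.189
Φ⁻¹(FA) = Φ⁻¹(0.4297) = -0.177
ln β = −½·[z(H)² − z(FA)²] = −0.5 × (1.414 − 0.031) = -0.6915

ln β = -0.69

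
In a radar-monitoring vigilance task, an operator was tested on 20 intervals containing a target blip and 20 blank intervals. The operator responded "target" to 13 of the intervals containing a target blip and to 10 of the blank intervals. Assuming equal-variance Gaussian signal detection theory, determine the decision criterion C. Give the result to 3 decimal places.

H = 13/20 = 0.6500
FA = 10/20 = 0.5000
z(H) = 0.3853
z(FA) = 0.0000
c = −½·[z(H) + z(FA)] = −0.5 × (0.3853 + 0.0000) = -0.19265
c < 0: the operator has a liberal response bias.

C = -0.193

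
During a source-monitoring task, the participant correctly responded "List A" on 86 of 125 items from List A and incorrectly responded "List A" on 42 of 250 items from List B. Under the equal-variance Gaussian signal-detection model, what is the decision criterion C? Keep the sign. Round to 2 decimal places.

H = 86/125 = 0.6880
FA = 42/250 = 0.1680
z(0.6880) = 0.490, z(0.1680) = -0.962
c = −½·[z(H) + z(FA)] = −0.5 × (0.490 + (-0.962)) = 0.236

C = 0.24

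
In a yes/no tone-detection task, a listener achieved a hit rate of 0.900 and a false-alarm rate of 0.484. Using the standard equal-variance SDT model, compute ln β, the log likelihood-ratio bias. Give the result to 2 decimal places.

z(H) = z(0.900) = 1.282
z(FA) = z(0.484) = -0.040
ln β = −½·[z(H)² − z(FA)²] = −0.5 × (1.644 − 0.002) = -0.821

ln β = -0.82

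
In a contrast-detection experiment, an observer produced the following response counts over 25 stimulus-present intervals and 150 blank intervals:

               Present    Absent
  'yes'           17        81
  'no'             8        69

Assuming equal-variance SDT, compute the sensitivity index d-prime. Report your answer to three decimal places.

H = 17/25 = 0.6800
FA = 81/150 = 0.5400
z(H) = z(0.6800) = 0.4677
z(FA) = z(0.5400) = 0.1004
d' = z(H) − z(FA) = 0.4677 − 0.1004 = 0.3673

d-prime = 0.367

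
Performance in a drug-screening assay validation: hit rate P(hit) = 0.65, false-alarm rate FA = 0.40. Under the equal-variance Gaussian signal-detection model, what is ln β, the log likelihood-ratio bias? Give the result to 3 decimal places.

z(H) = z(0.65) = 0.3853
z(FA) = z(0.40) = -0.2533
ln β = −½·[z(H)² − z(FA)²] = −0.5 × (0.1485 − 0.0642) = -0.04215

ln β = -0.042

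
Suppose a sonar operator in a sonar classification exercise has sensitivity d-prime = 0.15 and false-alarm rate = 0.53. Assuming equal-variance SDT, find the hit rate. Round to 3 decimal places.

hit rate = 0.589

z(false-alarm rate) = z(0.53) = 0.0753
z(H) = z(FA) + d' = 0.0753 + 0.15 = 0.2253
hit rate = Φ(0.2253) = 0.5891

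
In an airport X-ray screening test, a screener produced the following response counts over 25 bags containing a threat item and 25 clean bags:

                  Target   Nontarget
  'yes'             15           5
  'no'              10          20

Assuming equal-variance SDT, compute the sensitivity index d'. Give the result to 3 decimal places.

d' = 1.095

H = 15/25 = 0.6000
FA = 5/25 = 0.2000
Φ⁻¹(0.6000) = 0.2533, Φ⁻¹(0.2000) = -0.8416
d' = z(H) − z(FA) = 0.2533 − (-0.8416) = 1.0949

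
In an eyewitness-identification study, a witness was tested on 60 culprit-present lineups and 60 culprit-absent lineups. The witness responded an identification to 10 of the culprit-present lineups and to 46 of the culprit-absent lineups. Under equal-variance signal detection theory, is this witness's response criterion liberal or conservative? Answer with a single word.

z(H) = -0.967, z(FA) = 0.728
c = −½·(z(H) + z(FA)) = 0.1195
c > 0 → conservative criterion (biased toward responding “no”).

conservative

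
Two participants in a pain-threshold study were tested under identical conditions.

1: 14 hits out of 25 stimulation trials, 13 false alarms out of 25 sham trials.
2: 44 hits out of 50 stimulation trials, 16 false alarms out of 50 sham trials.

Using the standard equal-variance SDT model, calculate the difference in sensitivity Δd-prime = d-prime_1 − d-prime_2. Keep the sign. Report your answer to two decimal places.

1: z(0.5600) = 0.151, z(0.5200) = 0.050, d' = 0.101
2: z(0.8800) = 1.175, z(0.3200) = -0.468, d' = 1.643
Δd' = d'_1 − d'_2 = 0.101 − 1.643 = -1.542
2 has the higher sensitivity.

Δd-prime = -1.54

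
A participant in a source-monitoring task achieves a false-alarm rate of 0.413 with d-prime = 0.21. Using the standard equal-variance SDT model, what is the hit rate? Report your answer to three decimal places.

hit rate = 0.496

z(false-alarm rate) = z(0.413) = -0.2198
z(H) = z(FA) + d' = -0.2198 + 0.21 = -0.0098
hit rate = Φ(-0.0098) = 0.4961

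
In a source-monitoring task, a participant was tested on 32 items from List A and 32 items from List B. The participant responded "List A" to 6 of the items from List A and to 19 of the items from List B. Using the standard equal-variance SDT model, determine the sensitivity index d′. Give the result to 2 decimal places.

H = 6/32 = 0.1875
FA = 19/32 = 0.5938
z(H) = -0.887
z(FA) = 0.237
d' = z(H) − z(FA) = -0.887 − 0.237 = -1.124

d′ = -1.12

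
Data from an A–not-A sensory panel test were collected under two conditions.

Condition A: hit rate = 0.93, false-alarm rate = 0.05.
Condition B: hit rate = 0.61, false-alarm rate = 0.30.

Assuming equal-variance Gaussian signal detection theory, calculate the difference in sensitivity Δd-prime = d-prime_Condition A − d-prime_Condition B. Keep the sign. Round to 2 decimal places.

Condition A: z(0.93) = 1.476, z(0.05) = -1.645, d' = 3.121
Condition B: z(0.61) = 0.279, z(0.30) = -0.524, d' = 0.803
Δd' = d'_Condition A − d'_Condition B = 3.121 − 0.803 = 2.318
Condition A has the higher sensitivity.

Δd-prime = 2.32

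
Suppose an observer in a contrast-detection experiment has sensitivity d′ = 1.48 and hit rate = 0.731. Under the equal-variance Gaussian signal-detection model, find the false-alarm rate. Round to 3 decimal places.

false-alarm rate = 0.194

z(hit rate) = z(0.731) = 0.6158
z(FA) = z(H) − d' = 0.6158 − 1.48 = -0.8642
false-alarm rate = Φ(-0.8642) = 0.1937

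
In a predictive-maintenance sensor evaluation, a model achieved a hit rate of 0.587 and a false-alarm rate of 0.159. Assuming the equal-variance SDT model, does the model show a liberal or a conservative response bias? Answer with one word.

z(H) = 0.220, z(FA) = -0.999
c = −½·(z(H) + z(FA)) = 0.3895
c > 0 → conservative criterion (biased toward responding “no”).

conservative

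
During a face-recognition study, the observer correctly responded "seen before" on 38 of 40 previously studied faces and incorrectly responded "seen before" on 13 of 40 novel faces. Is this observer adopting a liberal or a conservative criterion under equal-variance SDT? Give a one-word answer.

liberal

z(H) = 1.645, z(FA) = -0.454
c = −½·(z(H) + z(FA)) = -0.5955
c < 0 → liberal criterion (biased toward responding “yes”).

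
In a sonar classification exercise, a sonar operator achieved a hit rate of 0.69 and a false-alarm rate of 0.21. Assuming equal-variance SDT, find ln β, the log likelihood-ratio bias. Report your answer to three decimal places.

ln β = 0.202

Φ⁻¹(H) = Φ⁻¹(0.69) = 0.4959
Φ⁻¹(FA) = Φ⁻¹(0.21) = -0.8064
ln β = −½·[z(H)² − z(FA)²] = −0.5 × (0.2459 − 0.6503) = 0.2022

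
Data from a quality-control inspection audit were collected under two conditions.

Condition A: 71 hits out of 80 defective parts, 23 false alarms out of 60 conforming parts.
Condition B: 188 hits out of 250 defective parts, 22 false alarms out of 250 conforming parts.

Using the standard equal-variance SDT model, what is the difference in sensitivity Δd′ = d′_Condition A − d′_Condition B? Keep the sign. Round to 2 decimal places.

Δd′ = -0.52

Condition A: z(0.8875) = 1.213, z(0.3833) = -0.297, d' = 1.510
Condition B: z(0.7520) = 0.681, z(0.0880) = -1.353, d' = 2.034
Δd' = d'_Condition A − d'_Condition B = 1.510 − 2.034 = -0.524
Condition B has the higher sensitivity.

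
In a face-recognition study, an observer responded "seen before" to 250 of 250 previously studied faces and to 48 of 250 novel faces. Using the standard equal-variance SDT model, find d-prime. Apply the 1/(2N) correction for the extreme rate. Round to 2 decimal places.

d-prime = 3.75

The hit rate is 250/250 = 1, so apply the 1/(2N) correction: H → 1 − 1/(2·250) = 0.99800.
z(H) = z(0.99800) = 2.878
z(FA) = z(0.19200) = -0.871
d' = 2.878 − (-0.871) = 3.749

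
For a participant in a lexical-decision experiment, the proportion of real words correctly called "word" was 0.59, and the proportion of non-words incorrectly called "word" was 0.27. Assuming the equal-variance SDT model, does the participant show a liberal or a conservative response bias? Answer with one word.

z(H) = 0.228, z(FA) = -0.613
c = −½·(z(H) + z(FA)) = 0.1925
c > 0 → conservative criterion (biased toward responding “no”).

conservative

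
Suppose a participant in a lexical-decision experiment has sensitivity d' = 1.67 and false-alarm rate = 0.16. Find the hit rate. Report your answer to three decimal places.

z(false-alarm rate) = z(0.16) = -0.9945
z(H) = z(FA) + d' = -0.9945 + 1.67 = 0.6755
hit rate = Φ(0.6755) = 0.7503

hit rate = 0.750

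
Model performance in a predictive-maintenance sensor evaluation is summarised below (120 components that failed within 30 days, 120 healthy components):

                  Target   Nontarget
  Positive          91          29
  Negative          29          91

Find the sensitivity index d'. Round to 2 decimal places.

d' = 1.40

H = 91/120 = 0.7583
FA = 29/120 = 0.2417
Φ⁻¹(0.7583) = 0.701, Φ⁻¹(0.2417) = -0.701
d' = z(H) − z(FA) = 0.701 − (-0.701) = 1.402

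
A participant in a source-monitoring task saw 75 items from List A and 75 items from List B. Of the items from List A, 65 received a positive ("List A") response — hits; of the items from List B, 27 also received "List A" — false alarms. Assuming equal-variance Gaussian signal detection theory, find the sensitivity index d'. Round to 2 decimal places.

H = 65/75 = 0.8667
FA = 27/75 = 0.3600
z(H) = 1.111
z(FA) = -0.358
d' = z(H) − z(FA) = 1.111 − (-0.358) = 1.469

d' = 1.47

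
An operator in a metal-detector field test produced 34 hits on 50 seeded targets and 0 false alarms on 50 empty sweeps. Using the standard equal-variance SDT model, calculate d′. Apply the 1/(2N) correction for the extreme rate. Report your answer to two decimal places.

d′ = 2.79

The false-alarm rate is 0/50 = 0, so apply the 1/(2N) correction: FA → 1/(2·50) = 0.01000.
z(H) = z(0.68000) = 0.468
z(FA) = z(0.01000) = -2.326
d' = 0.468 − (-2.326) = 2.794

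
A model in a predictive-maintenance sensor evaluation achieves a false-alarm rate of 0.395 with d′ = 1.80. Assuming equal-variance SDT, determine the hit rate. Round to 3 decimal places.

hit rate = 0.937

z(false-alarm rate) = z(0.395) = -0.2663
z(H) = z(FA) + d' = -0.2663 + 1.80 = 1.5337
hit rate = Φ(1.5337) = 0.9374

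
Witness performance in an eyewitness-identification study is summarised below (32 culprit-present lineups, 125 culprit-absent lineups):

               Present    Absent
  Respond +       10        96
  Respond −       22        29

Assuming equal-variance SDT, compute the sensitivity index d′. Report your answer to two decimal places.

d′ = -1.22

H = 10/32 = 0.3125
FA = 96/125 = 0.7680
z(H) = -0.489
z(FA) = 0.732
d' = z(H) − z(FA) = -0.489 − 0.732 = -1.221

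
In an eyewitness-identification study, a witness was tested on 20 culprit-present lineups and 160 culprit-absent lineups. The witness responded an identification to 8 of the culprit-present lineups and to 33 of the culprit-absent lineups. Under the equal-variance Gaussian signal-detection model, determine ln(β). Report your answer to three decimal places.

ln β = 0.304

H = 8/20 = 0.4000
FA = 33/160 = 0.2062
Φ⁻¹(H) = Φ⁻¹(0.4000) = -0.2533
Φ⁻¹(FA) = Φ⁻¹(0.2062) = -0.8197
ln β = −½·[z(H)² − z(FA)²] = −0.5 × (0.0642 − 0.6719) = 0.30385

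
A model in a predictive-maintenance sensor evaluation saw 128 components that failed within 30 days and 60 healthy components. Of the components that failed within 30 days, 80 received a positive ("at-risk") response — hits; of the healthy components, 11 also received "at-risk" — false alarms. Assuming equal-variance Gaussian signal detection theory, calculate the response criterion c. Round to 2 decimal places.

H = 80/128 = 0.6250
FA = 11/60 = 0.1833
z(0.6250) = 0.3186, z(0.1833) = -0.9029
c = −½·[z(H) + z(FA)] = −0.5 × (0.3186 + (-0.9029)) = 0.29215

c = 0.29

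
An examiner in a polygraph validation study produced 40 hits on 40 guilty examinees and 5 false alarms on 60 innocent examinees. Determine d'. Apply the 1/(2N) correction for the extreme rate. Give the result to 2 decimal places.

The hit rate is 40/40 = 1, so apply the 1/(2N) correction: H → 1 − 1/(2·40) = 0.98750.
z(H) = z(0.98750) = 2.241
z(FA) = z(0.08333) = -1.383
d' = 2.241 − (-1.383) = 3.624

d' = 3.62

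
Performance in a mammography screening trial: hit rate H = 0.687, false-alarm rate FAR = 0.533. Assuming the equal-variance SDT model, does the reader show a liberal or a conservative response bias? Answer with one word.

liberal

z(H) = 0.487, z(FA) = 0.083
c = −½·(z(H) + z(FA)) = -0.285
c < 0 → liberal criterion (biased toward responding “yes”).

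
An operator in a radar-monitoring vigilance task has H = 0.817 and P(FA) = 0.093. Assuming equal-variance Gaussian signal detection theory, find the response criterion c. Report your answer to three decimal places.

z(H) = z(0.817) = 0.9040
z(FA) = z(0.093) = -1.3225
c = −½·[z(H) + z(FA)] = −0.5 × (0.9040 + (-1.3225)) = 0.20925

c = 0.209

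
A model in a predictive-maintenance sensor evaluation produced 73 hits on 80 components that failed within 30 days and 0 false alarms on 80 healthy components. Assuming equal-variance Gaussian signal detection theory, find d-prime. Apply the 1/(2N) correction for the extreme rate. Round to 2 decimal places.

d-prime = 3.85

The false-alarm rate is 0/80 = 0, so apply the 1/(2N) correction: FA → 1/(2·80) = 0.00625.
z(H) = z(0.91250) = 1.356
z(FA) = z(0.00625) = -2.498
d' = 1.356 − (-2.498) = 3.854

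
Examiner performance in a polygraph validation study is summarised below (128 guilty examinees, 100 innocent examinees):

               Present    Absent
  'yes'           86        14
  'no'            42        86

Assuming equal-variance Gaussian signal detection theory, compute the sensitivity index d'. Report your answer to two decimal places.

d' = 1.53

H = 86/128 = 0.6719
FA = 14/100 = 0.1400
Φ⁻¹(H) = Φ⁻¹(0.6719) = 0.445
Φ⁻¹(FA) = Φ⁻¹(0.1400) = -1.080
d' = z(H) − z(FA) = 0.445 − (-1.080) = 1.525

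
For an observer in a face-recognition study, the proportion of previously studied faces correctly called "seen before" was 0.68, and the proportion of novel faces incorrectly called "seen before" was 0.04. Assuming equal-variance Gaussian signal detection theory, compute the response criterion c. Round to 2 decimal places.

z(H) = z(0.68) = 0.468
z(FA) = z(0.04) = -1.751
c = −½·[z(H) + z(FA)] = −0.5 × (0.468 + (-1.751)) = 0.6415
c > 0: the observer has a conservative response bias.

c = 0.64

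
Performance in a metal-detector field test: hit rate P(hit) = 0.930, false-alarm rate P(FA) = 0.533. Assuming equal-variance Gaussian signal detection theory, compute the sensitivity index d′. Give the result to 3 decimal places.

d′ = 1.393

z(H) = z(0.930) = 1.4758
z(FA) = z(0.533) = 0.0828
d' = z(H) − z(FA) = 1.4758 − 0.0828 = 1.3930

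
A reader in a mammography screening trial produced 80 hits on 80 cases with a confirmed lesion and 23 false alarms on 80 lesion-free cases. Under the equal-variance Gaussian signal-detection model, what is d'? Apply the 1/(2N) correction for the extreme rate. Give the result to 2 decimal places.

The hit rate is 80/80 = 1, so apply the 1/(2N) correction: H → 1 − 1/(2·80) = 0.99375.
z(H) = z(0.99375) = 2.498
z(FA) = z(0.28750) = -0.561
d' = 2.498 − (-0.561) = 3.059

d' = 3.06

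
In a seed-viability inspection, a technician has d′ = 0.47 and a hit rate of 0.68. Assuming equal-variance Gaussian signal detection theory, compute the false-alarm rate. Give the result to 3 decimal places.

false-alarm rate = 0.499

z(hit rate) = z(0.68) = 0.4677
z(FA) = z(H) − d' = 0.4677 − 0.47 = -0.0023
false-alarm rate = Φ(-0.0023) = 0.4991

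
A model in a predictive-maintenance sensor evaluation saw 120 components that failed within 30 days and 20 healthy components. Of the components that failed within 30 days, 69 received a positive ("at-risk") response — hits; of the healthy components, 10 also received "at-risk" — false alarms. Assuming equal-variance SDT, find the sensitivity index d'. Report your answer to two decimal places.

H = 69/120 = 0.5750
FA = 10/20 = 0.5000
z(H) = 0.189
z(FA) = 0.000
d' = z(H) − z(FA) = 0.189 − 0.000 = 0.189

d' = 0.19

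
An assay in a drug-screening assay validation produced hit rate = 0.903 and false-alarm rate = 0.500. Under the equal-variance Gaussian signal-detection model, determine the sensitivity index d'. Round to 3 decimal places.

d' = 1.299

z(H) = z(0.903) = 1.2988
z(FA) = z(0.500) = 0.0000
d' = z(H) − z(FA) = 1.2988 − 0.0000 = 1.2988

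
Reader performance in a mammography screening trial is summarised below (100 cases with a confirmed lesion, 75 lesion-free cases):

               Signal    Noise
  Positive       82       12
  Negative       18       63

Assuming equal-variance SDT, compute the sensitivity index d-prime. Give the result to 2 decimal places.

H = 82/100 = 0.8200
FA = 12/75 = 0.1600
z(H) = z(0.8200) = 0.915
z(FA) = z(0.1600) = -0.994
d' = z(H) − z(FA) = 0.915 − (-0.994) = 1.909

d-prime = 1.91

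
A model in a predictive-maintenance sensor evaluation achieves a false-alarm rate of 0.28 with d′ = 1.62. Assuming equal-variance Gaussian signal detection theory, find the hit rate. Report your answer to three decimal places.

z(false-alarm rate) = z(0.28) = -0.5828
z(H) = z(FA) + d' = -0.5828 + 1.62 = 1.0372
hit rate = Φ(1.0372) = 0.8502

hit rate = 0.850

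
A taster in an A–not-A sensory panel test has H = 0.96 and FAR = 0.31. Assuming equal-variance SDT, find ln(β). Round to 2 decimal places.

z(H) = 1.751
z(FA) = -0.496
ln β = −½·[z(H)² − z(FA)²] = −0.5 × (3.066 − 0.246) = -1.410

ln β = -1.41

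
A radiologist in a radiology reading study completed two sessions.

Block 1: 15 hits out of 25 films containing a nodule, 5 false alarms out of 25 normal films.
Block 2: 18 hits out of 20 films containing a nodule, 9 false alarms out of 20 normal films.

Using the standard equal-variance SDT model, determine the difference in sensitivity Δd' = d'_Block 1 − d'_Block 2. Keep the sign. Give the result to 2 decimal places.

Block 1: z(0.6000) = 0.253, z(0.2000) = -0.842, d' = 1.095
Block 2: z(0.9000) = 1.282, z(0.4500) = -0.126, d' = 1.408
Δd' = d'_Block 1 − d'_Block 2 = 1.095 − 1.408 = -0.313
Block 2 has the higher sensitivity.

Δd' = -0.31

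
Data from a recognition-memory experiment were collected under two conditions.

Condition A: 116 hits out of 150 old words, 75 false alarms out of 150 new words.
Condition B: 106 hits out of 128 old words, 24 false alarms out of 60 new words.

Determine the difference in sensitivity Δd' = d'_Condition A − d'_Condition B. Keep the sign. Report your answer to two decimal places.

Condition A: z(0.7733) = 0.750, z(0.5000) = 0.000, d' = 0.750
Condition B: z(0.8281) = 0.947, z(0.4000) = -0.253, d' = 1.200
Δd' = d'_Condition A − d'_Condition B = 0.750 − 1.200 = -0.450
Condition B has the higher sensitivity.

Δd' = -0.45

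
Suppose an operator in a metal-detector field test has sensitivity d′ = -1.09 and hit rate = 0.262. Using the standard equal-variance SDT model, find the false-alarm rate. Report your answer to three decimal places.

z(hit rate) = z(0.262) = -0.6372
z(FA) = z(H) − d' = -0.6372 − (-1.09) = 0.4528
false-alarm rate = Φ(0.4528) = 0.6747

false-alarm rate = 0.675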